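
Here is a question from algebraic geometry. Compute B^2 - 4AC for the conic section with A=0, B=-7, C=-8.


The discriminant of a conic Ax^2 + Bxy + Cy^2 + ... = 0 is B^2 - 4AC.
B^2 = (-7)^2 = 49
4AC = 4*0*(-8) = 0
Discriminant = 49 + 0 = 49

49


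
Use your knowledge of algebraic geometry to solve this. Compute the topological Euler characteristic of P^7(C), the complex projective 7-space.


The complex projective space P^7 has one cell in each even real dimension 0, 2, ..., 14.
The cohomology groups are H^{2k}(P^7) = Z for k = 0,...,7, and 0 otherwise.
Euler characteristic = sum of Betti numbers = 1 per even-dimensional cohomology group.
chi(P^7) = 7 + 1 = 8

8


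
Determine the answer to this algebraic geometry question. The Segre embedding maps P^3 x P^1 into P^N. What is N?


The Segre embedding maps P^m x P^n into P^N via
all products of coordinates from each factor.
N = (m+1)(n+1) - 1
N = (3+1)(1+1) - 1
N = 4*2 - 1
N = 8 - 1 = 7

7


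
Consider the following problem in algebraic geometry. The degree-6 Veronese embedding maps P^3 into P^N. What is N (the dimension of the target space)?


The Veronese embedding v_d: P^n -> P^N maps each point to all
degree-d monomials in n+1 homogeneous coordinates.
N = C(n+d, d) - 1
N = C(3+6, 6) - 1
N = C(9, 6) - 1
C(9, 6) = 84
N = 84 - 1 = 83

83


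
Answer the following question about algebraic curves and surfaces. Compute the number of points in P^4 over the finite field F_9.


P^4(F_9) has (q^(n+1) - 1)/(q - 1) points.
= 9^4 + 9^3 + 9^2 + 9^1 + 9^0
= 6561 + 729 + 81 + 9 + 1
= 7381

7381


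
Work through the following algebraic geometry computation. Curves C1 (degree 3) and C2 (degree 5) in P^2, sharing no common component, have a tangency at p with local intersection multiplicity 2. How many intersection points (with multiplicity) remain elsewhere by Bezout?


By Bezout's theorem, the total intersection number is d1 * d2.
Total = 3 * 5 = 15
Intersection multiplicity at p = 2
Remaining intersections = 15 - 2 = 13

13


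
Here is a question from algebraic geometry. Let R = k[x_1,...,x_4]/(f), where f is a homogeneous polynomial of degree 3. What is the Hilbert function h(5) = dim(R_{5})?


For R = k[x_1,...,x_n]/(f) with f homogeneous of degree e:
The Hilbert series is (1 - t^e)/(1 - t)^n.
So h(d) = C(d+n-1, n-1) - C(d-e+n-1, n-1) for d >= e.
With n=4, e=3, d=5:
C(5+4-1, 4-1) = C(8, 3) = 56
C(5-3+4-1, 4-1) = C(5, 3) = 10
h(5) = 56 - 10 = 46

46


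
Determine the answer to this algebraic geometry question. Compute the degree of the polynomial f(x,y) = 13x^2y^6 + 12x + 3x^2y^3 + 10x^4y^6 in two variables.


Examine each term for its total degree (sum of exponents).
  Term '13x^2y^6' has total degree 2+6 = 8.
  Term '12x' has total degree 1+0 = 1.
  Term '3x^2y^3' has total degree 2+3 = 5.
  Term '10x^4y^6' has total degree 4+6 = 10.
The maximum total degree among all terms is 10.

10


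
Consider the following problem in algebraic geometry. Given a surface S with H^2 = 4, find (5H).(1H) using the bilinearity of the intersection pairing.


Using bilinearity of the intersection pairing on a surface S:
(aH).(bH) = ab * (H.H)
We have H^2 = 4.
D.E = (5H).(1H) = 5*1*4
= 5*4
= 20

20


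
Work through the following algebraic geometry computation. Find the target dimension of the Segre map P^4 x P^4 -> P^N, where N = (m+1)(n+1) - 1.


The Segre embedding maps P^m x P^n into P^N via
all products of coordinates from each factor.
N = (m+1)(n+1) - 1
N = (4+1)(4+1) - 1
N = 5*5 - 1
N = 25 - 1 = 24

24


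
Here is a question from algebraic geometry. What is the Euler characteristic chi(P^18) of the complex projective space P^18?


The complex projective space P^18 has one cell in each even real dimension 0, 2, ..., 36.
The cohomology groups are H^{2k}(P^18) = Z for k = 0,...,18, and 0 otherwise.
Euler characteristic = sum of Betti numbers = 1 per even-dimensional cohomology group.
chi(P^18) = 18 + 1 = 19

19


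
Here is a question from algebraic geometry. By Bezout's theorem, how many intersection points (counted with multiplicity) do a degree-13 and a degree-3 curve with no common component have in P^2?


Bezout's theorem states the intersection count equals the product of degrees.
Intersection count = 13 * 3 = 39

39


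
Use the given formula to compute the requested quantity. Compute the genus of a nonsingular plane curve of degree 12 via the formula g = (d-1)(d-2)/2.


Using the genus formula for smooth plane curves:
g = (d-1)(d-2)/2
g = (12-1)(12-2)/2
g = 11*10/2
g = 110/2 = 55

55


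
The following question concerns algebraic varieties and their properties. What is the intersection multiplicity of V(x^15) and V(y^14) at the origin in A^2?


The intersection multiplicity of V(x^a) and V(y^b) at the origin is:
I(O; V(x^15), V(y^14)) = dim_k(k[x,y]/(x^15, y^14))
A basis for k[x,y]/(x^15, y^14) is the set of monomials x^i * y^j
where 0 <= i < 15 and 0 <= j < 14.
The number of such monomials is 15 * 14 = 210

210


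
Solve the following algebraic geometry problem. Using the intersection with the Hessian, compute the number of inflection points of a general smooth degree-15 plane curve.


For a general smooth plane curve C of degree d, the inflection points are
the intersection of C with its Hessian curve, which has degree 3(d-2).
By Bezout, the total intersection number is d * 3(d-2) = 15 * 39 = 585.
For a general curve every flex is ordinary, so each contributes
multiplicity 1 to C·Hess(C), and the number of distinct inflection
points is 3d(d-2).
Inflection points = 3*15*(15-2) = 3*15*13 = 585

585


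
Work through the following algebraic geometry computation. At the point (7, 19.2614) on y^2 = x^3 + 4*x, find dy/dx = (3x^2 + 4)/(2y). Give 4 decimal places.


Using implicit differentiation of y^2 = x^3 + 4*x:
2y * dy/dx = 3x^2 + 4
dy/dx = (3x^2 + 4)/(2y)
Numerator: 3*7^2 + 4 = 151
Denominator: 2*19.2614 = 38.5228
dy/dx = 151/38.5228 = 3.9198

3.9198


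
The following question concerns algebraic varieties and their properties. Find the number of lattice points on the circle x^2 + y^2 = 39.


Systematically check integer values of x where x^2 <= 39.
For each valid x, check if 39 - x^2 is a perfect square.
Total integer solutions found: 0

0


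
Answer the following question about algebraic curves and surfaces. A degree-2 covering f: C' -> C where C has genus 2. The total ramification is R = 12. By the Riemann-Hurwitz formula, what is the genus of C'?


Riemann-Hurwitz formula: 2g' - 2 = d(2g - 2) + R
Given: d = 2, g = 2, R = 12
2g' - 2 = 2*(2*2 - 2) + 12
2g' - 2 = 2*2 + 12
2g' - 2 = 4 + 12 = 16
2g' = 18
g' = 9

9


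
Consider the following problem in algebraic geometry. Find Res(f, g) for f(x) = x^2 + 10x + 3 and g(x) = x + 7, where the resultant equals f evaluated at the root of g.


For Res(f, x - c), we evaluate f at x = c.
f(-7) = (-7)^2 + 10*(-7) + 3
= 49 - 70 + 3
= -21 + 3 = -18
Res(f, g) = -18

-18


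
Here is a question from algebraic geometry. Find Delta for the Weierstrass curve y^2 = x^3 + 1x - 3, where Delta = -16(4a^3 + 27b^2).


Compute each component:
4a^3 = 4*1^3 = 4*1 = 4
27b^2 = 27*(-3)^2 = 27*9 = 243
4a^3 + 27b^2 = 4 + 243 = 247
Delta = -16*247 = -3952

-3952


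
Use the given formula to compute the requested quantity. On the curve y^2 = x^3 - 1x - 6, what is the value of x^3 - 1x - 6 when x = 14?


Compute x^3 - 1x - 6 at x = 14:
x^3 = 14^3 = 2744
(-1)*x = (-1)*14 = -14
Sum: 2744 - 14 - 6 = 2724

2724


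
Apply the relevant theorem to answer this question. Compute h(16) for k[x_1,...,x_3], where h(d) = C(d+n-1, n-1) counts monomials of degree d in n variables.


The Hilbert function for the polynomial ring in 3 variables is:
h(d) = C(d+n-1, n-1)
h(16) = C(16+3-1, 3-1) = C(18, 2)
= 18! / (2! * 16!)
= 153

153


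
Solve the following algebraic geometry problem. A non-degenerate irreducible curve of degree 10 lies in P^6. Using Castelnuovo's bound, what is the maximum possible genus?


Castelnuovo's bound: write d - 1 = m(r-1) + epsilon with 0 <= epsilon < r-1.
d - 1 = 10 - 1 = 9
r - 1 = 6 - 1 = 5
9 = 1*5 + 4, so m = 1, epsilon = 4
pi(d, r) = m(m-1)(r-1)/2 + m*epsilon
= 1*0*5/2 + 1*4
= 0/2 + 4
= 0 + 4 = 4

4


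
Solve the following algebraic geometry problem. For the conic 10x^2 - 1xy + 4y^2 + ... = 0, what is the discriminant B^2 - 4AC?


The discriminant of a conic Ax^2 + Bxy + Cy^2 + ... = 0 is B^2 - 4AC.
B^2 = (-1)^2 = 1
4AC = 4*10*4 = 160
Discriminant = 1 - 160 = -159

-159


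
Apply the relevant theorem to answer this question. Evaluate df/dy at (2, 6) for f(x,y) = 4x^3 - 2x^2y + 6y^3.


df/dy = (-2)*x^2 + 3*6*y^2
At (2,6): (-2)*2^2 + 3*6*6^2
= -8 + 648
= 640

640


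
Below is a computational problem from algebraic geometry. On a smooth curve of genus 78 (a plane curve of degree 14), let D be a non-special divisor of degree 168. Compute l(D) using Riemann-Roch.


First, compute the genus of a smooth plane curve of degree 14:
g = (d-1)(d-2)/2 = (14-1)(14-2)/2 = 78
For a non-special divisor D (i.e., h^1(D) = 0), Riemann-Roch gives:
l(D) = deg(D) - g + 1
Since deg(D) = 168 >= 2g - 1 = 155, D is non-special.
l(D) = 168 - 78 + 1 = 91

91


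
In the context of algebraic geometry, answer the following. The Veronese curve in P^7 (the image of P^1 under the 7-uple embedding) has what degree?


The rational normal curve in P^7 is the image of P^1 under the 7-uple Veronese.
A general hyperplane in P^7 pulls back to a degree-7 form on P^1, which has 7 zeros,
so the curve meets a general hyperplane in 7 points. Degree = 7.

7


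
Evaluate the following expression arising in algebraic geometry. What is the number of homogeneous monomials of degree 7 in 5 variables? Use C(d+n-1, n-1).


The number of degree-7 monomials in 5 variables is C(d+n-1, n-1).
= C(7+5-1, 5-1) = C(11, 4)
= 330

330


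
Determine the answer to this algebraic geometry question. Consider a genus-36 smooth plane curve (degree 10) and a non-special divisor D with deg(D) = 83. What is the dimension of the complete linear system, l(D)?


First, compute the genus of a smooth plane curve of degree 10:
g = (d-1)(d-2)/2 = (10-1)(10-2)/2 = 36
For a non-special divisor D (i.e., h^1(D) = 0), Riemann-Roch gives:
l(D) = deg(D) - g + 1
Since deg(D) = 83 >= 2g - 1 = 71, D is non-special.
l(D) = 83 - 36 + 1 = 48

48


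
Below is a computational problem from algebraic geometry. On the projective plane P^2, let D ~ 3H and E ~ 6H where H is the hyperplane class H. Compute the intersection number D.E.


Using bilinearity of the intersection pairing on the projective plane P^2:
(aH).(bH) = ab * (H.H)
We have H^2 = 1 (Bezout).
D.E = (3H).(6H) = 3*6*1
= 18*1
= 18

18


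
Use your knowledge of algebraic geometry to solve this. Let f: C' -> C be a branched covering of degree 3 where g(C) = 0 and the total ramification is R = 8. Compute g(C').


Riemann-Hurwitz formula: 2g' - 2 = d(2g - 2) + R
Given: d = 3, g = 0, R = 8
2g' - 2 = 3*(2*0 - 2) + 8
2g' - 2 = 3*(-2) + 8
2g' - 2 = -6 + 8 = 2
2g' = 4
g' = 2

2


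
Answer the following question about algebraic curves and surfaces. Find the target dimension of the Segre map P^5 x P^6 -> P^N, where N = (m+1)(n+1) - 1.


The Segre embedding maps P^m x P^n into P^N via
all products of coordinates from each factor.
N = (m+1)(n+1) - 1
N = (5+1)(6+1) - 1
N = 6*7 - 1
N = 42 - 1 = 41

41


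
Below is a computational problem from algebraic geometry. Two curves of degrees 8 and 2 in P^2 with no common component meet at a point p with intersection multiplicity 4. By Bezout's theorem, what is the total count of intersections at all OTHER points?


By Bezout's theorem, the total intersection number is d1 * d2.
Total = 8 * 2 = 16
Intersection multiplicity at p = 4
Remaining intersections = 16 - 4 = 12

12


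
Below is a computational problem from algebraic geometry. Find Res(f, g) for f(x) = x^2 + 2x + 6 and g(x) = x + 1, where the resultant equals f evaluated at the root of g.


For Res(f, x - c), we evaluate f at x = c.
f(-1) = (-1)^2 + 2*(-1) + 6
= 1 - 2 + 6
= -1 + 6 = 5
Res(f, g) = 5

5


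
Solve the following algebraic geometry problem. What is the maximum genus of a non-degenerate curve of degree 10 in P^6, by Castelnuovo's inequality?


Castelnuovo's bound: write d - 1 = m(r-1) + epsilon with 0 <= epsilon < r-1.
d - 1 = 10 - 1 = 9
r - 1 = 6 - 1 = 5
9 = 1*5 + 4, so m = 1, epsilon = 4
pi(d, r) = m(m-1)(r-1)/2 + m*epsilon
= 1*0*5/2 + 1*4
= 0/2 + 4
= 0 + 4 = 4

4


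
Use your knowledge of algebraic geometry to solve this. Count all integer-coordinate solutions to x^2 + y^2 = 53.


Systematically check integer values of x where x^2 <= 53.
For each valid x, check if 53 - x^2 is a perfect square.
x=2: 53 - 4 = 49, sqrt = 7 (valid)
x=7: 53 - 49 = 4, sqrt = 2 (valid)
Total integer solutions found: 8

8


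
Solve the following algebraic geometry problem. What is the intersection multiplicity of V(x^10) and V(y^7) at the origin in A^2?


The intersection multiplicity of V(x^a) and V(y^b) at the origin is:
I(O; V(x^10), V(y^7)) = dim_k(k[x,y]/(x^10, y^7))
A basis for k[x,y]/(x^10, y^7) is the set of monomials x^i * y^j
where 0 <= i < 10 and 0 <= j < 7.
The number of such monomials is 10 * 7 = 70

70


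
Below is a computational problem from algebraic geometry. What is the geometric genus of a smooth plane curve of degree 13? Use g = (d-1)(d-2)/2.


Using the genus formula for smooth plane curves:
g = (d-1)(d-2)/2
g = (13-1)(13-2)/2
g = 12*11/2
g = 132/2 = 66

66


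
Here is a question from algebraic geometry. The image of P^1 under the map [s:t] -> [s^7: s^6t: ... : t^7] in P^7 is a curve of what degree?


The rational normal curve in P^7 is the image of P^1 under the 7-uple Veronese.
A general hyperplane in P^7 pulls back to a degree-7 form on P^1, which has 7 zeros,
so the curve meets a general hyperplane in 7 points. Degree = 7.

7


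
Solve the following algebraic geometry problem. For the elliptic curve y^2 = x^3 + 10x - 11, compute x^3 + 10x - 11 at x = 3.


Compute x^3 + 10x - 11 at x = 3:
x^3 = 3^3 = 27
10*x = 10*3 = 30
Sum: 27 + 30 - 11 = 46

46


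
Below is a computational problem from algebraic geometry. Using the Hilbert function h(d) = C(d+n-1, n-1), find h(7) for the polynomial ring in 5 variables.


The Hilbert function for the polynomial ring in 5 variables is:
h(d) = C(d+n-1, n-1)
h(7) = C(7+5-1, 5-1) = C(11, 4)
= 11! / (4! * 7!)
= 330

330


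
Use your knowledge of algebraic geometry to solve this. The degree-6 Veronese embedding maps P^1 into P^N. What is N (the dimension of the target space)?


The Veronese embedding v_d: P^n -> P^N maps each point to all
degree-d monomials in n+1 homogeneous coordinates.
N = C(n+d, d) - 1
N = C(1+6, 6) - 1
N = C(7, 6) - 1
C(7, 6) = 7
N = 7 - 1 = 6

6


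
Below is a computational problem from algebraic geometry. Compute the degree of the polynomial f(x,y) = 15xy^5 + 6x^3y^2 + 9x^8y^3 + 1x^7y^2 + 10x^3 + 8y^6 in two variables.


Examine each term for its total degree (sum of exponents).
  Term '15xy^5' has total degree 1+5 = 6.
  Term '6x^3y^2' has total degree 3+2 = 5.
  Term '9x^8y^3' has total degree 8+3 = 11.
  Term '1x^7y^2' has total degree 7+2 = 9.
  Term '10x^3' has total degree 3+0 = 3.
  Term '8y^6' has total degree 0+6 = 6.
The maximum total degree among all terms is 11.

11


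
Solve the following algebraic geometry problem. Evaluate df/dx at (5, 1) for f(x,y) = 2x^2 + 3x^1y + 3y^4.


df/dx = 2*2*x^1 + 1*3*x^0*y
At (5,1): 2*2*5^1 + 1*3*5^0*1
= 20 + 3
= 23

23


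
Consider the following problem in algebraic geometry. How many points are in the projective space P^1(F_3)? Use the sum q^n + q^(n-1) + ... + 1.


P^1(F_3) has (q^(n+1) - 1)/(q - 1) points.
= 3^1 + 3^0
= 3 + 1
= 4

4


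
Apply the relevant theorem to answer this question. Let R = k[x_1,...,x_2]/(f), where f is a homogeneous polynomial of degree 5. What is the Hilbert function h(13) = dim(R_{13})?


For R = k[x_1,...,x_n]/(f) with f homogeneous of degree e:
The Hilbert series is (1 - t^e)/(1 - t)^n.
So h(d) = C(d+n-1, n-1) - C(d-e+n-1, n-1) for d >= e.
With n=2, e=5, d=13:
C(13+2-1, 2-1) = C(14, 1) = 14
C(13-5+2-1, 2-1) = C(9, 1) = 9
h(13) = 14 - 9 = 5

5


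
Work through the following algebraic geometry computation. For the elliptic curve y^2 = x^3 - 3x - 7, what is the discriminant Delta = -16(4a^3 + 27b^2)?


Compute each component:
4a^3 = 4*(-3)^3 = 4*(-27) = -108
27b^2 = 27*(-7)^2 = 27*49 = 1323
4a^3 + 27b^2 = -108 + 1323 = 1215
Delta = -16*1215 = -19440

-19440


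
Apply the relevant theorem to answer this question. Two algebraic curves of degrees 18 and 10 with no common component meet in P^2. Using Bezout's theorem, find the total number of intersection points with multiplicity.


Bezout's theorem states the intersection count equals the product of degrees.
Intersection count = 18 * 10 = 180

180


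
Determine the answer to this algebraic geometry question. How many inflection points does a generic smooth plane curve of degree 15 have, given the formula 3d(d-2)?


For a general smooth plane curve C of degree d, the inflection points are
the intersection of C with its Hessian curve, which has degree 3(d-2).
By Bezout, the total intersection number is d * 3(d-2) = 15 * 39 = 585.
For a general curve every flex is ordinary, so each contributes
multiplicity 1 to C·Hess(C), and the number of distinct inflection
points is 3d(d-2).
Inflection points = 3*15*(15-2) = 3*15*13 = 585

585


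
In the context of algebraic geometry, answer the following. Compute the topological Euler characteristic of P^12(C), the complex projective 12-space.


The complex projective space P^12 has one cell in each even real dimension 0, 2, ..., 24.
The cohomology groups are H^{2k}(P^12) = Z for k = 0,...,12, and 0 otherwise.
Euler characteristic = sum of Betti numbers = 1 per even-dimensional cohomology group.
chi(P^12) = 12 + 1 = 13

13


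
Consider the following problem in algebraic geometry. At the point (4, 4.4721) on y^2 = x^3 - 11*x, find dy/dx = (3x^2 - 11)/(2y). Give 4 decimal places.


Using implicit differentiation of y^2 = x^3 - 11*x:
2y * dy/dx = 3x^2 - 11
dy/dx = (3x^2 - 11)/(2y)
Numerator: 3*4^2 - 11 = 37
Denominator: 2*4.4721 = 8.9442
dy/dx = 37/8.9442 = 4.1368

4.1368


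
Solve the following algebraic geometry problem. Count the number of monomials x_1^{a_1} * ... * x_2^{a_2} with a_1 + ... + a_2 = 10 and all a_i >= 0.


The number of degree-10 monomials in 2 variables is C(d+n-1, n-1).
= C(10+2-1, 2-1) = C(11, 1)
= 11

11


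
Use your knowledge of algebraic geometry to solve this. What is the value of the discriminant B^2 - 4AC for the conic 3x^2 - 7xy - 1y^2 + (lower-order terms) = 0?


The discriminant of a conic Ax^2 + Bxy + Cy^2 + ... = 0 is B^2 - 4AC.
B^2 = (-7)^2 = 49
4AC = 4*3*(-1) = -12
Discriminant = 49 + 12 = 61

61


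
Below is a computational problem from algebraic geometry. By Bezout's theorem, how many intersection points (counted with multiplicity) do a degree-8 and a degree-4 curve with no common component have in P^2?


Bezout's theorem states the intersection count equals the product of degrees.
Intersection count = 8 * 4 = 32

32


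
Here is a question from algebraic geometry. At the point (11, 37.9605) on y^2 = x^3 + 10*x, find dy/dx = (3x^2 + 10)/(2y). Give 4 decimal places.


Using implicit differentiation of y^2 = x^3 + 10*x:
2y * dy/dx = 3x^2 + 10
dy/dx = (3x^2 + 10)/(2y)
Numerator: 3*11^2 + 10 = 373
Denominator: 2*37.9605 = 75.921
dy/dx = 373/75.921 = 4.9130

4.9130


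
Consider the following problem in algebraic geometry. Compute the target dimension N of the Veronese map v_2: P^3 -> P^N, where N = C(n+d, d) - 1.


The Veronese embedding v_d: P^n -> P^N maps each point to all
degree-d monomials in n+1 homogeneous coordinates.
N = C(n+d, d) - 1
N = C(3+2, 2) - 1
N = C(5, 2) - 1
C(5, 2) = 10
N = 10 - 1 = 9

9


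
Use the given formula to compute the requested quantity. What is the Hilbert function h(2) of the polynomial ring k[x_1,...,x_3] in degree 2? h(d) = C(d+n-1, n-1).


The Hilbert function for the polynomial ring in 3 variables is:
h(d) = C(d+n-1, n-1)
h(2) = C(2+3-1, 3-1) = C(4, 2)
= 4! / (2! * 2!)
= 6

6


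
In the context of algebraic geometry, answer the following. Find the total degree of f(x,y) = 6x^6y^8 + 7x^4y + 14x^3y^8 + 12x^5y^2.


Examine each term for its total degree (sum of exponents).
  Term '6x^6y^8' has total degree 6+8 = 14.
  Term '7x^4y' has total degree 4+1 = 5.
  Term '14x^3y^8' has total degree 3+8 = 11.
  Term '12x^5y^2' has total degree 5+2 = 7.
The maximum total degree among all terms is 14.

14


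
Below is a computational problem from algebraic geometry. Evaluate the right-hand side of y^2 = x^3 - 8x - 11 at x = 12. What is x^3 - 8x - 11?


Compute x^3 - 8x - 11 at x = 12:
x^3 = 12^3 = 1728
(-8)*x = (-8)*12 = -96
Sum: 1728 - 96 - 11 = 1621

1621


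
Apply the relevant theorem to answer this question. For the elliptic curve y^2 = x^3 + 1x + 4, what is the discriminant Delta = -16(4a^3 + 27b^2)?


Compute each component:
4a^3 = 4*1^3 = 4*1 = 4
27b^2 = 27*4^2 = 27*16 = 432
4a^3 + 27b^2 = 4 + 432 = 436
Delta = -16*436 = -6976

-6976


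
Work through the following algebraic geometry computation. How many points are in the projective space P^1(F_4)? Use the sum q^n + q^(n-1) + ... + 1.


P^1(F_4) has (q^(n+1) - 1)/(q - 1) points.
= 4^1 + 4^0
= 4 + 1
= 5

5


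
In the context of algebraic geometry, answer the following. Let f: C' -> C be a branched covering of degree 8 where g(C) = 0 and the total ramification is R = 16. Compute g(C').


Riemann-Hurwitz formula: 2g' - 2 = d(2g - 2) + R
Given: d = 8, g = 0, R = 16
2g' - 2 = 8*(2*0 - 2) + 16
2g' - 2 = 8*(-2) + 16
2g' - 2 = -16 + 16 = 0
2g' = 2
g' = 1

1


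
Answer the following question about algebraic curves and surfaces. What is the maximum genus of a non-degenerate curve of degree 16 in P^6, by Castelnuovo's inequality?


Castelnuovo's bound: write d - 1 = m(r-1) + epsilon with 0 <= epsilon < r-1.
d - 1 = 16 - 1 = 15
r - 1 = 6 - 1 = 5
15 = 3*5 + 0, so m = 3, epsilon = 0
pi(d, r) = m(m-1)(r-1)/2 + m*epsilon
= 3*2*5/2 + 3*0
= 30/2 + 0
= 15 + 0 = 15

15


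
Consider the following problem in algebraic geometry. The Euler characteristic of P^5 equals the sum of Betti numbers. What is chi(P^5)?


The complex projective space P^5 has one cell in each even real dimension 0, 2, ..., 10.
The cohomology groups are H^{2k}(P^5) = Z for k = 0,...,5, and 0 otherwise.
Euler characteristic = sum of Betti numbers = 1 per even-dimensional cohomology group.
chi(P^5) = 5 + 1 = 6

6


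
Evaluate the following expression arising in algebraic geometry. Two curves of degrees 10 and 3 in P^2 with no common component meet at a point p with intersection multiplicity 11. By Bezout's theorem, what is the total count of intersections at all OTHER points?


By Bezout's theorem, the total intersection number is d1 * d2.
Total = 10 * 3 = 30
Intersection multiplicity at p = 11
Remaining intersections = 30 - 11 = 19

19


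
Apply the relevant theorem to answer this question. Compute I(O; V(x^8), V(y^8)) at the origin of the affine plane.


The intersection multiplicity of V(x^a) and V(y^b) at the origin is:
I(O; V(x^8), V(y^8)) = dim_k(k[x,y]/(x^8, y^8))
A basis for k[x,y]/(x^8, y^8) is the set of monomials x^i * y^j
where 0 <= i < 8 and 0 <= j < 8.
The number of such monomials is 8 * 8 = 64

64


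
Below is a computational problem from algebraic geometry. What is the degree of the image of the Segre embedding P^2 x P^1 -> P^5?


The degree of the Segre variety P^2 x P^1 is C(m+n, m).
= C(3, 2)
= 3

3


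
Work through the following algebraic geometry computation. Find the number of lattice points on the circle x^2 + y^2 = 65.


Systematically check integer values of x where x^2 <= 65.
For each valid x, check if 65 - x^2 is a perfect square.
x=1: 65 - 1 = 64, sqrt = 8 (valid)
x=4: 65 - 16 = 49, sqrt = 7 (valid)
x=7: 65 - 49 = 16, sqrt = 4 (valid)
x=8: 65 - 64 = 1, sqrt = 1 (valid)
Total integer solutions found: 16

16


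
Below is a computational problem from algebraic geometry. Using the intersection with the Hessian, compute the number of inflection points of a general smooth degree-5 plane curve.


For a general smooth plane curve C of degree d, the inflection points are
the intersection of C with its Hessian curve, which has degree 3(d-2).
By Bezout, the total intersection number is d * 3(d-2) = 5 * 9 = 45.
For a general curve every flex is ordinary, so each contributes
multiplicity 1 to C·Hess(C), and the number of distinct inflection
points is 3d(d-2).
Inflection points = 3*5*(5-2) = 3*5*3 = 45

45


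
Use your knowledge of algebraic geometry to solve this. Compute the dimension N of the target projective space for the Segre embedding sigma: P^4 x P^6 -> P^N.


The Segre embedding maps P^m x P^n into P^N via
all products of coordinates from each factor.
N = (m+1)(n+1) - 1
N = (4+1)(6+1) - 1
N = 5*7 - 1
N = 35 - 1 = 34

34


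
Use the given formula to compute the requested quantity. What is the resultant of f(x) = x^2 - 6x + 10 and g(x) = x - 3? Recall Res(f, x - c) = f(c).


For Res(f, x - c), we evaluate f at x = c.
f(3) = 3^2 - 6*3 + 10
= 9 - 18 + 10
= -9 + 10 = 1
Res(f, g) = 1

1


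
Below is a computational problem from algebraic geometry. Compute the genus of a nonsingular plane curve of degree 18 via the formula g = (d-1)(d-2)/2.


Using the genus formula for smooth plane curves:
g = (d-1)(d-2)/2
g = (18-1)(18-2)/2
g = 17*16/2
g = 272/2 = 136

136


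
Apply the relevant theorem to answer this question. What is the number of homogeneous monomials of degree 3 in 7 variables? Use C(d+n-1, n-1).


The number of degree-3 monomials in 7 variables is C(d+n-1, n-1).
= C(3+7-1, 7-1) = C(9, 6)
= 84

84


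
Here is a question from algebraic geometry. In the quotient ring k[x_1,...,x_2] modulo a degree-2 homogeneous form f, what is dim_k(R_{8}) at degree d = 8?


For R = k[x_1,...,x_n]/(f) with f homogeneous of degree e:
The Hilbert series is (1 - t^e)/(1 - t)^n.
So h(d) = C(d+n-1, n-1) - C(d-e+n-1, n-1) for d >= e.
With n=2, e=2, d=8:
C(8+2-1, 2-1) = C(9, 1) = 9
C(8-2+2-1, 2-1) = C(7, 1) = 7
h(8) = 9 - 7 = 2

2


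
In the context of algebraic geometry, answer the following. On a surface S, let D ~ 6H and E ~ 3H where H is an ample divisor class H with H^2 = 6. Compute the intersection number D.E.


Using bilinearity of the intersection pairing on a surface S:
(aH).(bH) = ab * (H.H)
We have H^2 = 6.
D.E = (6H).(3H) = 6*3*6
= 18*6
= 108

108


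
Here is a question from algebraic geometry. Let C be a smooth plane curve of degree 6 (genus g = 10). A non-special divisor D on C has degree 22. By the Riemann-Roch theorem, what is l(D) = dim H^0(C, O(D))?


First, compute the genus of a smooth plane curve of degree 6:
g = (d-1)(d-2)/2 = (6-1)(6-2)/2 = 10
For a non-special divisor D (i.e., h^1(D) = 0), Riemann-Roch gives:
l(D) = deg(D) - g + 1
Since deg(D) = 22 >= 2g - 1 = 19, D is non-special.
l(D) = 22 - 10 + 1 = 13

13


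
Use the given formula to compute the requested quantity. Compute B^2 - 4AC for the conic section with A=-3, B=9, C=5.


The discriminant of a conic Ax^2 + Bxy + Cy^2 + ... = 0 is B^2 - 4AC.
B^2 = 9^2 = 81
4AC = 4*(-3)*5 = -60
Discriminant = 81 + 60 = 141

141


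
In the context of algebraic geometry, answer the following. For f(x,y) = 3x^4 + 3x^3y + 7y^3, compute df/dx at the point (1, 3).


df/dx = 4*3*x^3 + 3*3*x^2*y
At (1,3): 4*3*1^3 + 3*3*1^2*3
= 12 + 27
= 39

39


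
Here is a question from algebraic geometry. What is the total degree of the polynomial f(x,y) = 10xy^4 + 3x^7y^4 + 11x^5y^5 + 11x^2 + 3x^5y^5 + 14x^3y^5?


Examine each term for its total degree (sum of exponents).
  Term '10xy^4' has total degree 1+4 = 5.
  Term '3x^7y^4' has total degree 7+4 = 11.
  Term '11x^5y^5' has total degree 5+5 = 10.
  Term '11x^2' has total degree 2+0 = 2.
  Term '3x^5y^5' has total degree 5+5 = 10.
  Term '14x^3y^5' has total degree 3+5 = 8.
The maximum total degree among all terms is 11.

11


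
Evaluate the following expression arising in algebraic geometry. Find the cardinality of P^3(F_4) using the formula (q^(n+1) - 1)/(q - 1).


P^3(F_4) has (q^(n+1) - 1)/(q - 1) points.
= 4^3 + 4^2 + 4^1 + 4^0
= 64 + 16 + 4 + 1
= 85

85


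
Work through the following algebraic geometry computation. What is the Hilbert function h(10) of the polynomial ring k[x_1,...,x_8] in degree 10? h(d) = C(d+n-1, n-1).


The Hilbert function for the polynomial ring in 8 variables is:
h(d) = C(d+n-1, n-1)
h(10) = C(10+8-1, 8-1) = C(17, 7)
= 17! / (7! * 10!)
= 19448

19448


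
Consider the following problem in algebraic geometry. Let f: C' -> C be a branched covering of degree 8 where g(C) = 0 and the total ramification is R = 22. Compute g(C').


Riemann-Hurwitz formula: 2g' - 2 = d(2g - 2) + R
Given: d = 8, g = 0, R = 22
2g' - 2 = 8*(2*0 - 2) + 22
2g' - 2 = 8*(-2) + 22
2g' - 2 = -16 + 22 = 6
2g' = 8
g' = 4

4


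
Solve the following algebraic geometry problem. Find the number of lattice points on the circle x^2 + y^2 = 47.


Systematically check integer values of x where x^2 <= 47.
For each valid x, check if 47 - x^2 is a perfect square.
Total integer solutions found: 0

0


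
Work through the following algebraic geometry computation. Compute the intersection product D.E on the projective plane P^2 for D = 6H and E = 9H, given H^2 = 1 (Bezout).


Using bilinearity of the intersection pairing on the projective plane P^2:
(aH).(bH) = ab * (H.H)
We have H^2 = 1 (Bezout).
D.E = (6H).(9H) = 6*9*1
= 54*1
= 54

54


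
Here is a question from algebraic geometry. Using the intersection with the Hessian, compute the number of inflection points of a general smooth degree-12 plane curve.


For a general smooth plane curve C of degree d, the inflection points are
the intersection of C with its Hessian curve, which has degree 3(d-2).
By Bezout, the total intersection number is d * 3(d-2) = 12 * 30 = 360.
For a general curve every flex is ordinary, so each contributes
multiplicity 1 to C·Hess(C), and the number of distinct inflection
points is 3d(d-2).
Inflection points = 3*12*(12-2) = 3*12*10 = 360

360


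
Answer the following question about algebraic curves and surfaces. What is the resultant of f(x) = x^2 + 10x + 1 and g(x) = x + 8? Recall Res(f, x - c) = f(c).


For Res(f, x - c), we evaluate f at x = c.
f(-8) = (-8)^2 + 10*(-8) + 1
= 64 - 80 + 1
= -16 + 1 = -15
Res(f, g) = -15

-15


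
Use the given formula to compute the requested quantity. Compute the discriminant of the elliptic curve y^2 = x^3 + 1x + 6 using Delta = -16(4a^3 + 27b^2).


Compute each component:
4a^3 = 4*1^3 = 4*1 = 4
27b^2 = 27*6^2 = 27*36 = 972
4a^3 + 27b^2 = 4 + 972 = 976
Delta = -16*976 = -15616

-15616


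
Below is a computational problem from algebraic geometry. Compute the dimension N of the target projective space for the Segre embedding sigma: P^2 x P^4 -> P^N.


The Segre embedding maps P^m x P^n into P^N via
all products of coordinates from each factor.
N = (m+1)(n+1) - 1
N = (2+1)(4+1) - 1
N = 3*5 - 1
N = 15 - 1 = 14

14


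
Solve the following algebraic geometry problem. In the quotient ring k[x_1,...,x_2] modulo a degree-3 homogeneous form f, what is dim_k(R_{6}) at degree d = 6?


For R = k[x_1,...,x_n]/(f) with f homogeneous of degree e:
The Hilbert series is (1 - t^e)/(1 - t)^n.
So h(d) = C(d+n-1, n-1) - C(d-e+n-1, n-1) for d >= e.
With n=2, e=3, d=6:
C(6+2-1, 2-1) = C(7, 1) = 7
C(6-3+2-1, 2-1) = C(4, 1) = 4
h(6) = 7 - 4 = 3

3


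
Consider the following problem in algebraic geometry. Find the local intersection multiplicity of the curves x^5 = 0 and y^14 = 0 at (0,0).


The intersection multiplicity of V(x^a) and V(y^b) at the origin is:
I(O; V(x^5), V(y^14)) = dim_k(k[x,y]/(x^5, y^14))
A basis for k[x,y]/(x^5, y^14) is the set of monomials x^i * y^j
where 0 <= i < 5 and 0 <= j < 14.
The number of such monomials is 5 * 14 = 70

70


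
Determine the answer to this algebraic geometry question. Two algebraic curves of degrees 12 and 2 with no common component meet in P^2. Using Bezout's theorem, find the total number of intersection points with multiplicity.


Bezout's theorem states the intersection count equals the product of degrees.
Intersection count = 12 * 2 = 24

24


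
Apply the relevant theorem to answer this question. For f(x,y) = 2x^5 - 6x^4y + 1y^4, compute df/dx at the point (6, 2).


df/dx = 5*2*x^4 + 4*(-6)*x^3*y
At (6,2): 5*2*6^4 + 4*(-6)*6^3*2
= 12960 - 10368
= 2592

2592


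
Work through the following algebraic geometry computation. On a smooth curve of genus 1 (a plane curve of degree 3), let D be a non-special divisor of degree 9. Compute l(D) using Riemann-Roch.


First, compute the genus of a smooth plane curve of degree 3:
g = (d-1)(d-2)/2 = (3-1)(3-2)/2 = 1
For a non-special divisor D (i.e., h^1(D) = 0), Riemann-Roch gives:
l(D) = deg(D) - g + 1
Since deg(D) = 9 >= 2g - 1 = 1, D is non-special.
l(D) = 9 - 1 + 1 = 9

9


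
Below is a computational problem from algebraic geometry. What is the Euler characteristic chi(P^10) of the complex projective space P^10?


The complex projective space P^10 has one cell in each even real dimension 0, 2, ..., 20.
The cohomology groups are H^{2k}(P^10) = Z for k = 0,...,10, and 0 otherwise.
Euler characteristic = sum of Betti numbers = 1 per even-dimensional cohomology group.
chi(P^10) = 10 + 1 = 11

11


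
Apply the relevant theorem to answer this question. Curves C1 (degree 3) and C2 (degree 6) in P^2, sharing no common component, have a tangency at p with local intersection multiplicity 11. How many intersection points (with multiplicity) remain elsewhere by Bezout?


By Bezout's theorem, the total intersection number is d1 * d2.
Total = 3 * 6 = 18
Intersection multiplicity at p = 11
Remaining intersections = 18 - 11 = 7

7


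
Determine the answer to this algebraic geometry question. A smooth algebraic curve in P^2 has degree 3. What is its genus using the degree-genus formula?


Using the genus formula for smooth plane curves:
g = (d-1)(d-2)/2
g = (3-1)(3-2)/2
g = 2*1/2
g = 2/2 = 1

1


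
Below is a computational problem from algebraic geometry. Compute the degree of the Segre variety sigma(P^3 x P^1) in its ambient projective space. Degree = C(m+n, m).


The degree of the Segre variety P^3 x P^1 is C(m+n, m).
= C(4, 3)
= 4

4


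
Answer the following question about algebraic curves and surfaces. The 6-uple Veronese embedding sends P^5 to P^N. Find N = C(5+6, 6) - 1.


The Veronese embedding v_d: P^n -> P^N maps each point to all
degree-d monomials in n+1 homogeneous coordinates.
N = C(n+d, d) - 1
N = C(5+6, 6) - 1
N = C(11, 6) - 1
C(11, 6) = 462
N = 462 - 1 = 461

461


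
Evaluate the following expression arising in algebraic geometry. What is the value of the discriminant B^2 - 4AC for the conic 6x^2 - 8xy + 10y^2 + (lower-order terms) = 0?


The discriminant of a conic Ax^2 + Bxy + Cy^2 + ... = 0 is B^2 - 4AC.
B^2 = (-8)^2 = 64
4AC = 4*6*10 = 240
Discriminant = 64 - 240 = -176

-176


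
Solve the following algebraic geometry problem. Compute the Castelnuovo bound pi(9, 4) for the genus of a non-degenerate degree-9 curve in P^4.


Castelnuovo's bound: write d - 1 = m(r-1) + epsilon with 0 <= epsilon < r-1.
d - 1 = 9 - 1 = 8
r - 1 = 4 - 1 = 3
8 = 2*3 + 2, so m = 2, epsilon = 2
pi(d, r) = m(m-1)(r-1)/2 + m*epsilon
= 2*1*3/2 + 2*2
= 6/2 + 4
= 3 + 4 = 7

7


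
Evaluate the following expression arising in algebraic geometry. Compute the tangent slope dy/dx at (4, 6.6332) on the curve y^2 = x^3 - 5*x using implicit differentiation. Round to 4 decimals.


Using implicit differentiation of y^2 = x^3 - 5*x:
2y * dy/dx = 3x^2 - 5
dy/dx = (3x^2 - 5)/(2y)
Numerator: 3*4^2 - 5 = 43
Denominator: 2*6.6332 = 13.2664
dy/dx = 43/13.2664 = 3.2413

3.2413


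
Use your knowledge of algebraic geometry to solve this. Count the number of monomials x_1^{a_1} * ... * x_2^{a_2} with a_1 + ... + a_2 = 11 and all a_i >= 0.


The number of degree-11 monomials in 2 variables is C(d+n-1, n-1).
= C(11+2-1, 2-1) = C(12, 1)
= 12

12


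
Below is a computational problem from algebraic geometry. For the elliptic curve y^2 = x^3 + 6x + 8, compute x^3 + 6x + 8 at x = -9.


Compute x^3 + 6x + 8 at x = -9:
x^3 = (-9)^3 = -729
6*x = 6*(-9) = -54
Sum: -729 - 54 + 8 = -775

-775


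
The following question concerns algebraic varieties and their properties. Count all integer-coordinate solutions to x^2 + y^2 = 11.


Systematically check integer values of x where x^2 <= 11.
For each valid x, check if 11 - x^2 is a perfect square.
Total integer solutions found: 0

0


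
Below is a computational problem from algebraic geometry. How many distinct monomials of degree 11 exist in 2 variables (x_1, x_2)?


The number of degree-11 monomials in 2 variables is C(d+n-1, n-1).
= C(11+2-1, 2-1) = C(12, 1)
= 12

12


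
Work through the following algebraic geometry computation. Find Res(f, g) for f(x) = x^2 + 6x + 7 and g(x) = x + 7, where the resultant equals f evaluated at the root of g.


For Res(f, x - c), we evaluate f at x = c.
f(-7) = (-7)^2 + 6*(-7) + 7
= 49 - 42 + 7
= 7 + 7 = 14
Res(f, g) = 14

14


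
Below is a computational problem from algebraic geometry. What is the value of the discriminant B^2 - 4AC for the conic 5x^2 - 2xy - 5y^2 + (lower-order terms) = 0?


The discriminant of a conic Ax^2 + Bxy + Cy^2 + ... = 0 is B^2 - 4AC.
B^2 = (-2)^2 = 4
4AC = 4*5*(-5) = -100
Discriminant = 4 + 100 = 104

104


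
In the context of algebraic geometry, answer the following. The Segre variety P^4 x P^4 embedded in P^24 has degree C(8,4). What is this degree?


The degree of the Segre variety P^4 x P^4 is C(m+n, m).
= C(8, 4)
= 70

70


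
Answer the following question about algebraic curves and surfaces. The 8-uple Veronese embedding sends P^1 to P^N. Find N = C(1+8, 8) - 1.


The Veronese embedding v_d: P^n -> P^N maps each point to all
degree-d monomials in n+1 homogeneous coordinates.
N = C(n+d, d) - 1
N = C(1+8, 8) - 1
N = C(9, 8) - 1
C(9, 8) = 9
N = 9 - 1 = 8

8


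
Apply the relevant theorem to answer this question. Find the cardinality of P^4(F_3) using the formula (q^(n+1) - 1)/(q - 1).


P^4(F_3) has (q^(n+1) - 1)/(q - 1) points.
= 3^4 + 3^3 + 3^2 + 3^1 + 3^0
= 81 + 27 + 9 + 3 + 1
= 121

121


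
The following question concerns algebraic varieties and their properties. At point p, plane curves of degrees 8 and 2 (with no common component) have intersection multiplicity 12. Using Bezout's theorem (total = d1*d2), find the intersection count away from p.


By Bezout's theorem, the total intersection number is d1 * d2.
Total = 8 * 2 = 16
Intersection multiplicity at p = 12
Remaining intersections = 16 - 12 = 4

4


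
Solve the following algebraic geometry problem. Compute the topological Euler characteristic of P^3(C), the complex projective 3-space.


The complex projective space P^3 has one cell in each even real dimension 0, 2, ..., 6.
The cohomology groups are H^{2k}(P^3) = Z for k = 0,...,3, and 0 otherwise.
Euler characteristic = sum of Betti numbers = 1 per even-dimensional cohomology group.
chi(P^3) = 3 + 1 = 4

4


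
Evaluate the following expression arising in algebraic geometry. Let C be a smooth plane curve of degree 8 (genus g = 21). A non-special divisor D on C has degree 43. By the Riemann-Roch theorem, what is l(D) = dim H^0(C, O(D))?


First, compute the genus of a smooth plane curve of degree 8:
g = (d-1)(d-2)/2 = (8-1)(8-2)/2 = 21
For a non-special divisor D (i.e., h^1(D) = 0), Riemann-Roch gives:
l(D) = deg(D) - g + 1
Since deg(D) = 43 >= 2g - 1 = 41, D is non-special.
l(D) = 43 - 21 + 1 = 23

23


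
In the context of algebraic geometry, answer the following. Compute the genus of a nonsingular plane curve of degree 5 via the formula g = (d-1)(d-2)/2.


Using the genus formula for smooth plane curves:
g = (d-1)(d-2)/2
g = (5-1)(5-2)/2
g = 4*3/2
g = 12/2 = 6

6
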